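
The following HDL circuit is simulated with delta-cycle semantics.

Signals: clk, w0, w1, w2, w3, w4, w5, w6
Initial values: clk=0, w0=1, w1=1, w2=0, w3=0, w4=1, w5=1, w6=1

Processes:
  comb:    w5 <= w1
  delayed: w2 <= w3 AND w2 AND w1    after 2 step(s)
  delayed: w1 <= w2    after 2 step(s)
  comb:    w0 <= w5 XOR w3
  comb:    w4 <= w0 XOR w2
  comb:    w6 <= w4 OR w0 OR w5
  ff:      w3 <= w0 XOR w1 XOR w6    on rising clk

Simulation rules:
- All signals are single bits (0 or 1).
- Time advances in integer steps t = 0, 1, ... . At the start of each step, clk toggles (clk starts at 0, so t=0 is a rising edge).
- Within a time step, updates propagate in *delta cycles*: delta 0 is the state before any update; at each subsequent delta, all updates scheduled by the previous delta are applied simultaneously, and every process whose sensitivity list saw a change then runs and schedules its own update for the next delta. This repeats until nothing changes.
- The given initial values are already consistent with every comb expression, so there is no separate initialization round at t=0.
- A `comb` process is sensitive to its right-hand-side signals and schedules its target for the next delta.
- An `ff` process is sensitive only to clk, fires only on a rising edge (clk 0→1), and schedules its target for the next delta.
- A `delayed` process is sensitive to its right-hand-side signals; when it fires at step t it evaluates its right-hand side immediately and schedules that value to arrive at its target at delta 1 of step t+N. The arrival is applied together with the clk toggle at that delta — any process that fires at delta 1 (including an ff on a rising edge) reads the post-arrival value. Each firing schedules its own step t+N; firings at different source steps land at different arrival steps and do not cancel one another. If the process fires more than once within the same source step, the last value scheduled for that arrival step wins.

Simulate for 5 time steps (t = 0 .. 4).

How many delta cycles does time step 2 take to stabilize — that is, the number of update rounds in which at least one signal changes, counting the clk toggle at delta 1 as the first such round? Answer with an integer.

4

t=0 Δ0: w3=0 w5=1 w0=1 w4=1 w1=1 w2=0 clk=0 w6=1
  Δ1: clk:0→1
  Δ2: w3:0→1
  Δ3: w0:1→0
  Δ4: w4:1→0
  (4Δ to stable)
t=1 Δ0: w3=1 w5=1 w0=0 w4=0 w1=1 w2=0 clk=1 w6=1
  Δ1: clk:1→0
  (1Δ to stable)
t=2 Δ0: w3=1 w5=1 w0=0 w4=0 w1=1 w2=0 clk=0 w6=1
  Δ1: clk:0→1
  Δ2: w3:1→0
  Δ3: w0:0→1
  Δ4: w4:0→1
  (4Δ to stable)
t=3 Δ0: w3=0 w5=1 w0=1 w4=1 w1=1 w2=0 clk=1 w6=1
  Δ1: clk:1→0
  (1Δ to stable)
t=4 Δ0: w3=0 w5=1 w0=1 w4=1 w1=1 w2=0 clk=0 w6=1
  Δ1: clk:0→1
  Δ2: w3:0→1
  Δ3: w0:1→0
  Δ4: w4:1→0
  (4Δ to stable)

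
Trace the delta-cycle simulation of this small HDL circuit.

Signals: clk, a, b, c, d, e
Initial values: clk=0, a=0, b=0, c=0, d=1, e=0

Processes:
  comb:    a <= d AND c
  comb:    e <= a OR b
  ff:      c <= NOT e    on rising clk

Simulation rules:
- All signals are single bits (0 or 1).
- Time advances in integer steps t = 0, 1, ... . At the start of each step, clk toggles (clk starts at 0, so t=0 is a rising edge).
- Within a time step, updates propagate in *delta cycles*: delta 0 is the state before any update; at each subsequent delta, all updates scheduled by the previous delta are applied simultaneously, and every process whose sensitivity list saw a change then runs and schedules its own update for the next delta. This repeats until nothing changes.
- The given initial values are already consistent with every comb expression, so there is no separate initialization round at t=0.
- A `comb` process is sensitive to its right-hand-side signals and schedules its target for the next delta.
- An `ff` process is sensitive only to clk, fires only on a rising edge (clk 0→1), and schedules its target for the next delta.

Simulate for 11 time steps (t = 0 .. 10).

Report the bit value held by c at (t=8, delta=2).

1

t0.Δ0 b=0 d=1 a=0 clk=0 e=0 c=0
t0.Δ1 b=0 d=1 a=0 clk=1 e=0 c=0
t0.Δ2 b=0 d=1 a=0 clk=1 e=0 c=1
t0.Δ3 b=0 d=1 a=1 clk=1 e=0 c=1
t0.Δ4 b=0 d=1 a=1 clk=1 e=1 c=1
t1.Δ0 b=0 d=1 a=1 clk=1 e=1 c=1
t1.Δ1 b=0 d=1 a=1 clk=0 e=1 c=1
t2.Δ0 b=0 d=1 a=1 clk=0 e=1 c=1
t2.Δ1 b=0 d=1 a=1 clk=1 e=1 c=1
t2.Δ2 b=0 d=1 a=1 clk=1 e=1 c=0
t2.Δ3 b=0 d=1 a=0 clk=1 e=1 c=0
t2.Δ4 b=0 d=1 a=0 clk=1 e=0 c=0
t3.Δ0 b=0 d=1 a=0 clk=1 e=0 c=0
t3.Δ1 b=0 d=1 a=0 clk=0 e=0 c=0
t4.Δ0 b=0 d=1 a=0 clk=0 e=0 c=0
t4.Δ1 b=0 d=1 a=0 clk=1 e=0 c=0
t4.Δ2 b=0 d=1 a=0 clk=1 e=0 c=1
t4.Δ3 b=0 d=1 a=1 clk=1 e=0 c=1
t4.Δ4 b=0 d=1 a=1 clk=1 e=1 c=1
t5.Δ0 b=0 d=1 a=1 clk=1 e=1 c=1
t5.Δ1 b=0 d=1 a=1 clk=0 e=1 c=1
t6.Δ0 b=0 d=1 a=1 clk=0 e=1 c=1
t6.Δ1 b=0 d=1 a=1 clk=1 e=1 c=1
t6.Δ2 b=0 d=1 a=1 clk=1 e=1 c=0
t6.Δ3 b=0 d=1 a=0 clk=1 e=1 c=0
t6.Δ4 b=0 d=1 a=0 clk=1 e=0 c=0
t7.Δ0 b=0 d=1 a=0 clk=1 e=0 c=0
t7.Δ1 b=0 d=1 a=0 clk=0 e=0 c=0
t8.Δ0 b=0 d=1 a=0 clk=0 e=0 c=0
t8.Δ1 b=0 d=1 a=0 clk=1 e=0 c=0
t8.Δ2 b=0 d=1 a=0 clk=1 e=0 c=1
t8.Δ3 b=0 d=1 a=1 clk=1 e=0 c=1
t8.Δ4 b=0 d=1 a=1 clk=1 e=1 c=1
t9.Δ0 b=0 d=1 a=1 clk=1 e=1 c=1
t9.Δ1 b=0 d=1 a=1 clk=0 e=1 c=1
t10.Δ0 b=0 d=1 a=1 clk=0 e=1 c=1
t10.Δ1 b=0 d=1 a=1 clk=1 e=1 c=1
t10.Δ2 b=0 d=1 a=1 clk=1 e=1 c=0
t10.Δ3 b=0 d=1 a=0 clk=1 e=1 c=0
t10.Δ4 b=0 d=1 a=0 clk=1 e=0 c=0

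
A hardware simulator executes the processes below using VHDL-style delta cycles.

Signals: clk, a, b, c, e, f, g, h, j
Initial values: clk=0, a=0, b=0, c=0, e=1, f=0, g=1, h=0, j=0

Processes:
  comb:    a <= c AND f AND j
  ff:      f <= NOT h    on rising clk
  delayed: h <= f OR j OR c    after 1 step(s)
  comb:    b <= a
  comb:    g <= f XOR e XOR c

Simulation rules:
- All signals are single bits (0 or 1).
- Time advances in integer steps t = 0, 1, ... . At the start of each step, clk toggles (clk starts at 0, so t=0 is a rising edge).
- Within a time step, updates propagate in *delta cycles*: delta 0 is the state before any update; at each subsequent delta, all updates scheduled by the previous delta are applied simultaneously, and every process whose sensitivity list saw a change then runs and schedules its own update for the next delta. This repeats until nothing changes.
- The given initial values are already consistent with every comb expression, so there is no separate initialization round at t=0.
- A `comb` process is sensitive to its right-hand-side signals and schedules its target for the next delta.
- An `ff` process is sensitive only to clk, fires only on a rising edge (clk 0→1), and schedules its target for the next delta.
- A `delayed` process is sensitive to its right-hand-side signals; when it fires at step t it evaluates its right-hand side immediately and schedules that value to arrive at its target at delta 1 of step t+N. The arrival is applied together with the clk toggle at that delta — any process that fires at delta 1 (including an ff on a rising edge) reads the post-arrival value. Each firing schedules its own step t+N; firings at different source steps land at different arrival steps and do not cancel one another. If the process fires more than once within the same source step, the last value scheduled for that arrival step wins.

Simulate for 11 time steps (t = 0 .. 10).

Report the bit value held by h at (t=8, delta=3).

t=0 Δ0: e=1 clk=0 b=0 j=0 g=1 a=0 h=0 f=0 c=0
  Δ1: clk:0→1
  Δ2: f:0→1
  Δ3: g:1→0
  (3Δ to stable)
t=1 Δ0: e=1 clk=1 b=0 j=0 g=0 a=0 h=0 f=1 c=0
  Δ1: clk:1→0, h:0→1
  (1Δ to stable)
t=2 Δ0: e=1 clk=0 b=0 j=0 g=0 a=0 h=1 f=1 c=0
  Δ1: clk:0→1
  Δ2: f:1→0
  Δ3: g:0→1
  (3Δ to stable)
t=3 Δ0: e=1 clk=1 b=0 j=0 g=1 a=0 h=1 f=0 c=0
  Δ1: clk:1→0, h:1→0
  (1Δ to stable)
t=4 Δ0: e=1 clk=0 b=0 j=0 g=1 a=0 h=0 f=0 c=0
  Δ1: clk:0→1
  Δ2: f:0→1
  Δ3: g:1→0
  (3Δ to stable)
t=5 Δ0: e=1 clk=1 b=0 j=0 g=0 a=0 h=0 f=1 c=0
  Δ1: clk:1→0, h:0→1
  (1Δ to stable)
t=6 Δ0: e=1 clk=0 b=0 j=0 g=0 a=0 h=1 f=1 c=0
  Δ1: clk:0→1
  Δ2: f:1→0
  Δ3: g:0→1
  (3Δ to stable)
t=7 Δ0: e=1 clk=1 b=0 j=0 g=1 a=0 h=1 f=0 c=0
  Δ1: clk:1→0, h:1→0
  (1Δ to stable)
t=8 Δ0: e=1 clk=0 b=0 j=0 g=1 a=0 h=0 f=0 c=0
  Δ1: clk:0→1
  Δ2: f:0→1
  Δ3: g:1→0
  (3Δ to stable)
t=9 Δ0: e=1 clk=1 b=0 j=0 g=0 a=0 h=0 f=1 c=0
  Δ1: clk:1→0, h:0→1
  (1Δ to stable)
t=10 Δ0: e=1 clk=0 b=0 j=0 g=0 a=0 h=1 f=1 c=0
  Δ1: clk:0→1
  Δ2: f:1→0
  Δ3: g:0→1
  (3Δ to stable)

0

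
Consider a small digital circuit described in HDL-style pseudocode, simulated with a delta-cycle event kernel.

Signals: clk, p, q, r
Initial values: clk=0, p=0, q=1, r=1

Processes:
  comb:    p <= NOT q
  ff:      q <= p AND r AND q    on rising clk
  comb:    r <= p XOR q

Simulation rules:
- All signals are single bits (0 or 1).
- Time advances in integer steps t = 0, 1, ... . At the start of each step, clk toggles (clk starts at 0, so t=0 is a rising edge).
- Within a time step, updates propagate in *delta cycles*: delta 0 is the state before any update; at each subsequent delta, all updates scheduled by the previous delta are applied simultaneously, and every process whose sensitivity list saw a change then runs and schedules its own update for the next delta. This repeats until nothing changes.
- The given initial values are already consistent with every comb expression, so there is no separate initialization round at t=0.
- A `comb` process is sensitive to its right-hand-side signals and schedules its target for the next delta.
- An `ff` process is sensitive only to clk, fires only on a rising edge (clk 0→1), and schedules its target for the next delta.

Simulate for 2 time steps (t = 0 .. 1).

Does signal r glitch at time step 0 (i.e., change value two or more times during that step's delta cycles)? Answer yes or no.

t=0 Δ0: p=0 q=1 clk=0 r=1
  Δ1: clk:0→1
  Δ2: q:1→0
  Δ3: p:0→1, r:1→0
  Δ4: r:0→1
  (4Δ to stable)
t=1 Δ0: p=1 q=0 clk=1 r=1
  Δ1: clk:1→0
  (1Δ to stable)

yes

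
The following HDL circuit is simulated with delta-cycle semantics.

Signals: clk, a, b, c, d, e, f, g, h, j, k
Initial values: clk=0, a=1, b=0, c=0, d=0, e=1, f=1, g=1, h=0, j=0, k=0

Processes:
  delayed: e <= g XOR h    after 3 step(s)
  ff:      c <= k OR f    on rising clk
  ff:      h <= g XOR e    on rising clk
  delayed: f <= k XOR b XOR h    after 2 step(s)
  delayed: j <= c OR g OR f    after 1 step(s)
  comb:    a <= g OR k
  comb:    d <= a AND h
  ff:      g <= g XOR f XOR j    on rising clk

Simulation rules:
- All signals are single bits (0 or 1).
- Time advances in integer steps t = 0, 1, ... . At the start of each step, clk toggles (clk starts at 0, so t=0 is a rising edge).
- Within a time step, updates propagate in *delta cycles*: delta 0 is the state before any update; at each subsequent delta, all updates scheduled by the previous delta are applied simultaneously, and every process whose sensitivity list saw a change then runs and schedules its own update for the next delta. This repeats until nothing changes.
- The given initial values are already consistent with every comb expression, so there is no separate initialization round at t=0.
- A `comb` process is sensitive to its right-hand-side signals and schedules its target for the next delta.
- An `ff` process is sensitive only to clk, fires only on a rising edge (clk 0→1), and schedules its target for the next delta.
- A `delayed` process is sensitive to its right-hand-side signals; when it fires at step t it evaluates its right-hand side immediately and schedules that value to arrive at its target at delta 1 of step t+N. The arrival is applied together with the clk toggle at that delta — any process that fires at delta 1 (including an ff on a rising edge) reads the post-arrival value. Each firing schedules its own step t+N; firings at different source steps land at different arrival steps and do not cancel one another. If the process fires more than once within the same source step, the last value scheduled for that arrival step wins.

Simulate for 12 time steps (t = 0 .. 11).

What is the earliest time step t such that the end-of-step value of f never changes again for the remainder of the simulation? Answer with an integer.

[bits: k,f,e,d,c,b,a,clk,j,g,h]
t=0: Δ0=01100010010 Δ1=01100011010 Δ2=01101011000 Δ3=01101001000 | 3Δ
t=1: Δ0=01101001000 Δ1=01101000100 | 1Δ
t=2: Δ0=01101000100 Δ1=01101001100 Δ2=01101001101 | 2Δ
t=3: Δ0=01101001101 Δ1=01001000101 | 1Δ
t=4: Δ0=01001000101 Δ1=01001001101 Δ2=01001001100 | 2Δ
t=5: Δ0=01001001100 Δ1=01101000100 | 1Δ
t=6: Δ0=01101000100 Δ1=00101001100 Δ2=00100001111 Δ3=00100011111 Δ4=00110011111 | 4Δ
t=7: Δ0=00110011111 Δ1=00010010111 | 1Δ
t=8: Δ0=00010010111 Δ1=01010011111 Δ2=01011011111 | 2Δ
t=9: Δ0=01011011111 Δ1=01011010111 | 1Δ
t=10: Δ0=01011010111 Δ1=01011011111 | 1Δ
t=11: Δ0=01011011111 Δ1=01011010111 | 1Δ

8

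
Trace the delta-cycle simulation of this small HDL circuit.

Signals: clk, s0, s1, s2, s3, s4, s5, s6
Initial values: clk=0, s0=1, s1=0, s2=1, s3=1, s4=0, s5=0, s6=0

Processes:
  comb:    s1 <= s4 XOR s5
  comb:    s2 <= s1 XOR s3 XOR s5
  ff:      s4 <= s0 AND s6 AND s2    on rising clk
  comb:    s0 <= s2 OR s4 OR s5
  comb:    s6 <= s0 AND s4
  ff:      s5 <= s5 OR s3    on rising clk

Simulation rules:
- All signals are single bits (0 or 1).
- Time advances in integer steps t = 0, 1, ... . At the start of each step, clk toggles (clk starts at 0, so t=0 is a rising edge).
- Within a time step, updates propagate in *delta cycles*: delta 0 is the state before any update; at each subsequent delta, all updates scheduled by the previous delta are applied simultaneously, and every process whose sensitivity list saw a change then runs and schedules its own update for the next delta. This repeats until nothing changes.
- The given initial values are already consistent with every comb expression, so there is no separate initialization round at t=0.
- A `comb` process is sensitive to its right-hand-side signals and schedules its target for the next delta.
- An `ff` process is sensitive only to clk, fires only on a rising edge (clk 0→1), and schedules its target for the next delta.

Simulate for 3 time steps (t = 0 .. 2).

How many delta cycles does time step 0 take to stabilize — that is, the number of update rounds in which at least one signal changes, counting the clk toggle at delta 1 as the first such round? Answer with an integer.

[bits: s3,s5,s4,s1,s2,s6,s0,clk]
t=0: Δ0=10001010 Δ1=10001011 Δ2=11001011 Δ3=11010011 Δ4=11011011 | 4Δ
t=1: Δ0=11011011 Δ1=11011010 | 1Δ
t=2: Δ0=11011010 Δ1=11011011 | 1Δ

4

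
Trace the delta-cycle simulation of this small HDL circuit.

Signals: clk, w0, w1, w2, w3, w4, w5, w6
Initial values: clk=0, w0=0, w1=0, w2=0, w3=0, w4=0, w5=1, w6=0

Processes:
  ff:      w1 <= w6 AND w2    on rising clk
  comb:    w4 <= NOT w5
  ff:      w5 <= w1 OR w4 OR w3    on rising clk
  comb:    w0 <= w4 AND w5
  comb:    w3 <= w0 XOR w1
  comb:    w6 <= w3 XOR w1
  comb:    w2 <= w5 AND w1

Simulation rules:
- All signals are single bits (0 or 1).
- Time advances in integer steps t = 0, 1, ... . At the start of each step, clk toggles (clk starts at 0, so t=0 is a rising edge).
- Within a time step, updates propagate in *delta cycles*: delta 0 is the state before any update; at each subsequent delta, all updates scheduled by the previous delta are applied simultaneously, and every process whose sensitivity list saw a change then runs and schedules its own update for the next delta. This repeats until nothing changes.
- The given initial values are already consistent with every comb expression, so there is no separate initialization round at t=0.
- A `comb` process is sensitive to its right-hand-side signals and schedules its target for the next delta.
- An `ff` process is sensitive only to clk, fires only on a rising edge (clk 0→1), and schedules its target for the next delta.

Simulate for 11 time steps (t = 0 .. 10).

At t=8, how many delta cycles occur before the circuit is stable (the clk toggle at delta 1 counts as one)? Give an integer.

3

t0.Δ0 w3=0 w4=0 w6=0 w5=1 w1=0 w2=0 clk=0 w0=0
t0.Δ1 w3=0 w4=0 w6=0 w5=1 w1=0 w2=0 clk=1 w0=0
t0.Δ2 w3=0 w4=0 w6=0 w5=0 w1=0 w2=0 clk=1 w0=0
t0.Δ3 w3=0 w4=1 w6=0 w5=0 w1=0 w2=0 clk=1 w0=0
t1.Δ0 w3=0 w4=1 w6=0 w5=0 w1=0 w2=0 clk=1 w0=0
t1.Δ1 w3=0 w4=1 w6=0 w5=0 w1=0 w2=0 clk=0 w0=0
t2.Δ0 w3=0 w4=1 w6=0 w5=0 w1=0 w2=0 clk=0 w0=0
t2.Δ1 w3=0 w4=1 w6=0 w5=0 w1=0 w2=0 clk=1 w0=0
t2.Δ2 w3=0 w4=1 w6=0 w5=1 w1=0 w2=0 clk=1 w0=0
t2.Δ3 w3=0 w4=0 w6=0 w5=1 w1=0 w2=0 clk=1 w0=1
t2.Δ4 w3=1 w4=0 w6=0 w5=1 w1=0 w2=0 clk=1 w0=0
t2.Δ5 w3=0 w4=0 w6=1 w5=1 w1=0 w2=0 clk=1 w0=0
t2.Δ6 w3=0 w4=0 w6=0 w5=1 w1=0 w2=0 clk=1 w0=0
t3.Δ0 w3=0 w4=0 w6=0 w5=1 w1=0 w2=0 clk=1 w0=0
t3.Δ1 w3=0 w4=0 w6=0 w5=1 w1=0 w2=0 clk=0 w0=0
t4.Δ0 w3=0 w4=0 w6=0 w5=1 w1=0 w2=0 clk=0 w0=0
t4.Δ1 w3=0 w4=0 w6=0 w5=1 w1=0 w2=0 clk=1 w0=0
t4.Δ2 w3=0 w4=0 w6=0 w5=0 w1=0 w2=0 clk=1 w0=0
t4.Δ3 w3=0 w4=1 w6=0 w5=0 w1=0 w2=0 clk=1 w0=0
t5.Δ0 w3=0 w4=1 w6=0 w5=0 w1=0 w2=0 clk=1 w0=0
t5.Δ1 w3=0 w4=1 w6=0 w5=0 w1=0 w2=0 clk=0 w0=0
t6.Δ0 w3=0 w4=1 w6=0 w5=0 w1=0 w2=0 clk=0 w0=0
t6.Δ1 w3=0 w4=1 w6=0 w5=0 w1=0 w2=0 clk=1 w0=0
t6.Δ2 w3=0 w4=1 w6=0 w5=1 w1=0 w2=0 clk=1 w0=0
t6.Δ3 w3=0 w4=0 w6=0 w5=1 w1=0 w2=0 clk=1 w0=1
t6.Δ4 w3=1 w4=0 w6=0 w5=1 w1=0 w2=0 clk=1 w0=0
t6.Δ5 w3=0 w4=0 w6=1 w5=1 w1=0 w2=0 clk=1 w0=0
t6.Δ6 w3=0 w4=0 w6=0 w5=1 w1=0 w2=0 clk=1 w0=0
t7.Δ0 w3=0 w4=0 w6=0 w5=1 w1=0 w2=0 clk=1 w0=0
t7.Δ1 w3=0 w4=0 w6=0 w5=1 w1=0 w2=0 clk=0 w0=0
t8.Δ0 w3=0 w4=0 w6=0 w5=1 w1=0 w2=0 clk=0 w0=0
t8.Δ1 w3=0 w4=0 w6=0 w5=1 w1=0 w2=0 clk=1 w0=0
t8.Δ2 w3=0 w4=0 w6=0 w5=0 w1=0 w2=0 clk=1 w0=0
t8.Δ3 w3=0 w4=1 w6=0 w5=0 w1=0 w2=0 clk=1 w0=0
t9.Δ0 w3=0 w4=1 w6=0 w5=0 w1=0 w2=0 clk=1 w0=0
t9.Δ1 w3=0 w4=1 w6=0 w5=0 w1=0 w2=0 clk=0 w0=0
t10.Δ0 w3=0 w4=1 w6=0 w5=0 w1=0 w2=0 clk=0 w0=0
t10.Δ1 w3=0 w4=1 w6=0 w5=0 w1=0 w2=0 clk=1 w0=0
t10.Δ2 w3=0 w4=1 w6=0 w5=1 w1=0 w2=0 clk=1 w0=0
t10.Δ3 w3=0 w4=0 w6=0 w5=1 w1=0 w2=0 clk=1 w0=1
t10.Δ4 w3=1 w4=0 w6=0 w5=1 w1=0 w2=0 clk=1 w0=0
t10.Δ5 w3=0 w4=0 w6=1 w5=1 w1=0 w2=0 clk=1 w0=0
t10.Δ6 w3=0 w4=0 w6=0 w5=1 w1=0 w2=0 clk=1 w0=0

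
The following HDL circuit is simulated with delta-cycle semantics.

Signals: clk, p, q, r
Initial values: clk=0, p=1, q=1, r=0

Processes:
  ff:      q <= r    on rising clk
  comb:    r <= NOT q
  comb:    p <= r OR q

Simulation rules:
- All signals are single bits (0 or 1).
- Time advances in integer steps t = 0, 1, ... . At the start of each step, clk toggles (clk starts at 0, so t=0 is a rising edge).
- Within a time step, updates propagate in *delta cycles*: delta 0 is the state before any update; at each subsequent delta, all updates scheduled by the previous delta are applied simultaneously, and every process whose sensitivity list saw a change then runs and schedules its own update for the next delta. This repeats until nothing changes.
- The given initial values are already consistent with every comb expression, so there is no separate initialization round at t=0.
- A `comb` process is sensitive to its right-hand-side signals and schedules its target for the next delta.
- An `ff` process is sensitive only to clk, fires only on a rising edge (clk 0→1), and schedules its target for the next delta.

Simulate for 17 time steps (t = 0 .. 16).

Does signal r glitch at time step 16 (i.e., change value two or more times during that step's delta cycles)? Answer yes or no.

no

t0.Δ0 r=0 p=1 clk=0 q=1
t0.Δ1 r=0 p=1 clk=1 q=1
t0.Δ2 r=0 p=1 clk=1 q=0
t0.Δ3 r=1 p=0 clk=1 q=0
t0.Δ4 r=1 p=1 clk=1 q=0
t1.Δ0 r=1 p=1 clk=1 q=0
t1.Δ1 r=1 p=1 clk=0 q=0
t2.Δ0 r=1 p=1 clk=0 q=0
t2.Δ1 r=1 p=1 clk=1 q=0
t2.Δ2 r=1 p=1 clk=1 q=1
t2.Δ3 r=0 p=1 clk=1 q=1
t3.Δ0 r=0 p=1 clk=1 q=1
t3.Δ1 r=0 p=1 clk=0 q=1
t4.Δ0 r=0 p=1 clk=0 q=1
t4.Δ1 r=0 p=1 clk=1 q=1
t4.Δ2 r=0 p=1 clk=1 q=0
t4.Δ3 r=1 p=0 clk=1 q=0
t4.Δ4 r=1 p=1 clk=1 q=0
t5.Δ0 r=1 p=1 clk=1 q=0
t5.Δ1 r=1 p=1 clk=0 q=0
t6.Δ0 r=1 p=1 clk=0 q=0
t6.Δ1 r=1 p=1 clk=1 q=0
t6.Δ2 r=1 p=1 clk=1 q=1
t6.Δ3 r=0 p=1 clk=1 q=1
t7.Δ0 r=0 p=1 clk=1 q=1
t7.Δ1 r=0 p=1 clk=0 q=1
t8.Δ0 r=0 p=1 clk=0 q=1
t8.Δ1 r=0 p=1 clk=1 q=1
t8.Δ2 r=0 p=1 clk=1 q=0
t8.Δ3 r=1 p=0 clk=1 q=0
t8.Δ4 r=1 p=1 clk=1 q=0
t9.Δ0 r=1 p=1 clk=1 q=0
t9.Δ1 r=1 p=1 clk=0 q=0
t10.Δ0 r=1 p=1 clk=0 q=0
t10.Δ1 r=1 p=1 clk=1 q=0
t10.Δ2 r=1 p=1 clk=1 q=1
t10.Δ3 r=0 p=1 clk=1 q=1
t11.Δ0 r=0 p=1 clk=1 q=1
t11.Δ1 r=0 p=1 clk=0 q=1
t12.Δ0 r=0 p=1 clk=0 q=1
t12.Δ1 r=0 p=1 clk=1 q=1
t12.Δ2 r=0 p=1 clk=1 q=0
t12.Δ3 r=1 p=0 clk=1 q=0
t12.Δ4 r=1 p=1 clk=1 q=0
t13.Δ0 r=1 p=1 clk=1 q=0
t13.Δ1 r=1 p=1 clk=0 q=0
t14.Δ0 r=1 p=1 clk=0 q=0
t14.Δ1 r=1 p=1 clk=1 q=0
t14.Δ2 r=1 p=1 clk=1 q=1
t14.Δ3 r=0 p=1 clk=1 q=1
t15.Δ0 r=0 p=1 clk=1 q=1
t15.Δ1 r=0 p=1 clk=0 q=1
t16.Δ0 r=0 p=1 clk=0 q=1
t16.Δ1 r=0 p=1 clk=1 q=1
t16.Δ2 r=0 p=1 clk=1 q=0
t16.Δ3 r=1 p=0 clk=1 q=0
t16.Δ4 r=1 p=1 clk=1 q=0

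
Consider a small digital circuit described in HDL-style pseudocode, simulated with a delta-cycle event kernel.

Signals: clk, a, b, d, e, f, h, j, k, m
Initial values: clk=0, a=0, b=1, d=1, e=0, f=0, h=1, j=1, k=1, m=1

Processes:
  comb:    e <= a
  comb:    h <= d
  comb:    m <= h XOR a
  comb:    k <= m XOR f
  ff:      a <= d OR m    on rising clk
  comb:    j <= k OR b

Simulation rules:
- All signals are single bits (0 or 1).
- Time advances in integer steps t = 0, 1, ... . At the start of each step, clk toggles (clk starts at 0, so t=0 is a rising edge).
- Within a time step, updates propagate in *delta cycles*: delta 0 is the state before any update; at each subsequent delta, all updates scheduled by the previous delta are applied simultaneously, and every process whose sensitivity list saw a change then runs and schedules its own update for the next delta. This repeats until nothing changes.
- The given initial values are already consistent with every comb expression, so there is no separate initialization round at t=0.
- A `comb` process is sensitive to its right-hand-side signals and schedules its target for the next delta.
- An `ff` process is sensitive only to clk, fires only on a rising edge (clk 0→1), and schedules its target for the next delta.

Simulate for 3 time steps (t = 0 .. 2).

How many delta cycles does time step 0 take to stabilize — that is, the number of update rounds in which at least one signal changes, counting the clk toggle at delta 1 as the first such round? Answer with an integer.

4

t0.Δ0 h=1 b=1 j=1 e=0 k=1 a=0 clk=0 m=1 d=1 f=0
t0.Δ1 h=1 b=1 j=1 e=0 k=1 a=0 clk=1 m=1 d=1 f=0
t0.Δ2 h=1 b=1 j=1 e=0 k=1 a=1 clk=1 m=1 d=1 f=0
t0.Δ3 h=1 b=1 j=1 e=1 k=1 a=1 clk=1 m=0 d=1 f=0
t0.Δ4 h=1 b=1 j=1 e=1 k=0 a=1 clk=1 m=0 d=1 f=0
t1.Δ0 h=1 b=1 j=1 e=1 k=0 a=1 clk=1 m=0 d=1 f=0
t1.Δ1 h=1 b=1 j=1 e=1 k=0 a=1 clk=0 m=0 d=1 f=0
t2.Δ0 h=1 b=1 j=1 e=1 k=0 a=1 clk=0 m=0 d=1 f=0
t2.Δ1 h=1 b=1 j=1 e=1 k=0 a=1 clk=1 m=0 d=1 f=0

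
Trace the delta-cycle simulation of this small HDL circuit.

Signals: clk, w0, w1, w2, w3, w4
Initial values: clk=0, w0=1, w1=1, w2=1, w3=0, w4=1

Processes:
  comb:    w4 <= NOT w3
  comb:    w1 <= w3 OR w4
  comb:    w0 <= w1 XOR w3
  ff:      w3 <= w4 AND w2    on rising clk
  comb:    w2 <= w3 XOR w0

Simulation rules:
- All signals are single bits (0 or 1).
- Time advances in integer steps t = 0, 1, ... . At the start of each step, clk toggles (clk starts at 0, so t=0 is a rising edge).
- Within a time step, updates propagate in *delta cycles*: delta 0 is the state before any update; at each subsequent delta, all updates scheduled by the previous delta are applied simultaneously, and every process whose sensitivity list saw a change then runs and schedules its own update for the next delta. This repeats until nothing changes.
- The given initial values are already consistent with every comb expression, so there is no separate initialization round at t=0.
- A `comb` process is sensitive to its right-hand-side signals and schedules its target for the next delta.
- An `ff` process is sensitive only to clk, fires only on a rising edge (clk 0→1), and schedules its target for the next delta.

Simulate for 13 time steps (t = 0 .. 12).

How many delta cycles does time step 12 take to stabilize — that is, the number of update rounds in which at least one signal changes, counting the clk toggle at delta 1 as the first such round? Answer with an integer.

[bits: w0,w3,clk,w2,w4,w1]
t=0: Δ0=100111 Δ1=101111 Δ2=111111 Δ3=011001 Δ4=011101 | 4Δ
t=1: Δ0=011101 Δ1=010101 | 1Δ
t=2: Δ0=010101 Δ1=011101 Δ2=001101 Δ3=101010 Δ4=001111 Δ5=101011 Δ6=101111 | 6Δ
t=3: Δ0=101111 Δ1=100111 | 1Δ
t=4: Δ0=100111 Δ1=101111 Δ2=111111 Δ3=011001 Δ4=011101 | 4Δ
t=5: Δ0=011101 Δ1=010101 | 1Δ
t=6: Δ0=010101 Δ1=011101 Δ2=001101 Δ3=101010 Δ4=001111 Δ5=101011 Δ6=101111 | 6Δ
t=7: Δ0=101111 Δ1=100111 | 1Δ
t=8: Δ0=100111 Δ1=101111 Δ2=111111 Δ3=011001 Δ4=011101 | 4Δ
t=9: Δ0=011101 Δ1=010101 | 1Δ
t=10: Δ0=010101 Δ1=011101 Δ2=001101 Δ3=101010 Δ4=001111 Δ5=101011 Δ6=101111 | 6Δ
t=11: Δ0=101111 Δ1=100111 | 1Δ
t=12: Δ0=100111 Δ1=101111 Δ2=111111 Δ3=011001 Δ4=011101 | 4Δ

4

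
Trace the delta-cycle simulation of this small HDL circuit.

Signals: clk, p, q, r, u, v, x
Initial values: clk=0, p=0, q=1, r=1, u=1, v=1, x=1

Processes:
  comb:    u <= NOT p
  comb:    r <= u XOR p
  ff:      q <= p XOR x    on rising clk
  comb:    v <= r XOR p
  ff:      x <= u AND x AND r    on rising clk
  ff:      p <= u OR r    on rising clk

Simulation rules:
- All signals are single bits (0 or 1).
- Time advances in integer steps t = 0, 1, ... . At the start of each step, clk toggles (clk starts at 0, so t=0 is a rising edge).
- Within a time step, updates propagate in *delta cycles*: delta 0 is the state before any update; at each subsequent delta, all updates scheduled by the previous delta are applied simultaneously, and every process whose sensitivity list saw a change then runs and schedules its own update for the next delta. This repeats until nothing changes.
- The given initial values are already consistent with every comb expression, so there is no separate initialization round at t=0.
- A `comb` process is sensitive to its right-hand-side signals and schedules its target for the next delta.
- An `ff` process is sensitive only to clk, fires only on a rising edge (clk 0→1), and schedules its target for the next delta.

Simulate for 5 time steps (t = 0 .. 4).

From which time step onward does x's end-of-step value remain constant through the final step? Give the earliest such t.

[bits: v,p,r,q,x,clk,u]
t=0: Δ0=1011101 Δ1=1011111 Δ2=1111111 Δ3=0101110 Δ4=1111110 Δ5=0111110 | 5Δ
t=1: Δ0=0111110 Δ1=0111100 | 1Δ
t=2: Δ0=0111100 Δ1=0111110 Δ2=0110010 | 2Δ
t=3: Δ0=0110010 Δ1=0110000 | 1Δ
t=4: Δ0=0110000 Δ1=0110010 Δ2=0111010 | 2Δ

2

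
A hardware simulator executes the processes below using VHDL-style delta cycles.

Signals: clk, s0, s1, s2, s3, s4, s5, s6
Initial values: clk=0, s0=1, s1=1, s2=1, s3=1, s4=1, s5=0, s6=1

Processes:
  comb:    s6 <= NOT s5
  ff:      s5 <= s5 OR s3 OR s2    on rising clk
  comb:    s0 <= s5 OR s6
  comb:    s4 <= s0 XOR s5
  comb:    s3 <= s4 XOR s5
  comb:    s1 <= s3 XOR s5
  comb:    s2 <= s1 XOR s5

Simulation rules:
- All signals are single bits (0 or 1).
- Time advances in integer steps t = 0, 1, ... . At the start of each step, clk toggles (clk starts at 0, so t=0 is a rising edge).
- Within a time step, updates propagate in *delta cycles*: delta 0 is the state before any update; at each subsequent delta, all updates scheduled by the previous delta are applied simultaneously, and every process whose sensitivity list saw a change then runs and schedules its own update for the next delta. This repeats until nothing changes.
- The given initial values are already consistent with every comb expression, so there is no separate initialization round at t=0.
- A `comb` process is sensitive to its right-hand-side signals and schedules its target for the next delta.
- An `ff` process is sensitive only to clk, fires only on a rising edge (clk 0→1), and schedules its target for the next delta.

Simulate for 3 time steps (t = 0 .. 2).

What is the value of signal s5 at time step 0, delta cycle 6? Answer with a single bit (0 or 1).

t=0 Δ0: clk=0 s6=1 s4=1 s2=1 s1=1 s5=0 s3=1 s0=1
  Δ1: clk:0→1
  Δ2: s5:0→1
  Δ3: s6:1→0, s4:1→0, s2:1→0, s1:1→0, s3:1→0
  Δ4: s2:0→1, s1:0→1, s3:0→1
  Δ5: s2:1→0, s1:1→0
  Δ6: s2:0→1
  (6Δ to stable)
t=1 Δ0: clk=1 s6=0 s4=0 s2=1 s1=0 s5=1 s3=1 s0=1
  Δ1: clk:1→0
  (1Δ to stable)
t=2 Δ0: clk=0 s6=0 s4=0 s2=1 s1=0 s5=1 s3=1 s0=1
  Δ1: clk:0→1
  (1Δ to stable)

1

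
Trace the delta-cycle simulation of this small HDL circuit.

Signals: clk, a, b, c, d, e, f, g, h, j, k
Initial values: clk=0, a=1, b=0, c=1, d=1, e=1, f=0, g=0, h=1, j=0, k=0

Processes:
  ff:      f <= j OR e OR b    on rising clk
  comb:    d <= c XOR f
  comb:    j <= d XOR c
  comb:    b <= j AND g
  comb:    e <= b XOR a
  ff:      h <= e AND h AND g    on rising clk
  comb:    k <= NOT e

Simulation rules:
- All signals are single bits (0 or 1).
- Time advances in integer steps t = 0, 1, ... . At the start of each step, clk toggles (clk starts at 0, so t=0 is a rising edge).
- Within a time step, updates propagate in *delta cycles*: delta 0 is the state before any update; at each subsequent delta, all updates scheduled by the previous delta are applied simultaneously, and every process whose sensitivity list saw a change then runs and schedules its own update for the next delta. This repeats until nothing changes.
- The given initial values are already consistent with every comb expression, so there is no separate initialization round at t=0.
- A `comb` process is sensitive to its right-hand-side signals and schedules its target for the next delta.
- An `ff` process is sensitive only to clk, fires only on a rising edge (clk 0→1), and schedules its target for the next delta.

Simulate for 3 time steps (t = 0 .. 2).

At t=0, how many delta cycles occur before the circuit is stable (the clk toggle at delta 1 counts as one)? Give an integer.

4

t=0 Δ0: e=1 j=0 d=1 clk=0 f=0 a=1 h=1 b=0 g=0 k=0 c=1
  Δ1: clk:0→1
  Δ2: f:0→1, h:1→0
  Δ3: d:1→0
  Δ4: j:0→1
  (4Δ to stable)
t=1 Δ0: e=1 j=1 d=0 clk=1 f=1 a=1 h=0 b=0 g=0 k=0 c=1
  Δ1: clk:1→0
  (1Δ to stable)
t=2 Δ0: e=1 j=1 d=0 clk=0 f=1 a=1 h=0 b=0 g=0 k=0 c=1
  Δ1: clk:0→1
  (1Δ to stable)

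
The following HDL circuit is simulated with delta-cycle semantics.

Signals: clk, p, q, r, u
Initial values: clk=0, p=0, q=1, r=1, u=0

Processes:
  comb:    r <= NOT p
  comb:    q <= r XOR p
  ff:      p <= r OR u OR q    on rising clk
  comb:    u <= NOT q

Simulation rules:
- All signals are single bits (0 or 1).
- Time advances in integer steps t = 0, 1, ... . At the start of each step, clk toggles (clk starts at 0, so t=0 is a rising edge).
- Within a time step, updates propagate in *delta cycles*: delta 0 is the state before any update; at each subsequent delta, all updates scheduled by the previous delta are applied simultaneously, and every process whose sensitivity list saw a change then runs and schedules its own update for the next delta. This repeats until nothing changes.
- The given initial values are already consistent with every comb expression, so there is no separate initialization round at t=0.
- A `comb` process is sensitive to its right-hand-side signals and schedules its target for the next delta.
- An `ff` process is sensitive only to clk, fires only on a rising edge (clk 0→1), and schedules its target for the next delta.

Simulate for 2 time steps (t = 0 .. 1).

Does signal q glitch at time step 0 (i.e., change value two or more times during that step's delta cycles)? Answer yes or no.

yes

t=0 Δ0: clk=0 q=1 u=0 p=0 r=1
  Δ1: clk:0→1
  Δ2: p:0→1
  Δ3: q:1→0, r:1→0
  Δ4: q:0→1, u:0→1
  Δ5: u:1→0
  (5Δ to stable)
t=1 Δ0: clk=1 q=1 u=0 p=1 r=0
  Δ1: clk:1→0
  (1Δ to stable)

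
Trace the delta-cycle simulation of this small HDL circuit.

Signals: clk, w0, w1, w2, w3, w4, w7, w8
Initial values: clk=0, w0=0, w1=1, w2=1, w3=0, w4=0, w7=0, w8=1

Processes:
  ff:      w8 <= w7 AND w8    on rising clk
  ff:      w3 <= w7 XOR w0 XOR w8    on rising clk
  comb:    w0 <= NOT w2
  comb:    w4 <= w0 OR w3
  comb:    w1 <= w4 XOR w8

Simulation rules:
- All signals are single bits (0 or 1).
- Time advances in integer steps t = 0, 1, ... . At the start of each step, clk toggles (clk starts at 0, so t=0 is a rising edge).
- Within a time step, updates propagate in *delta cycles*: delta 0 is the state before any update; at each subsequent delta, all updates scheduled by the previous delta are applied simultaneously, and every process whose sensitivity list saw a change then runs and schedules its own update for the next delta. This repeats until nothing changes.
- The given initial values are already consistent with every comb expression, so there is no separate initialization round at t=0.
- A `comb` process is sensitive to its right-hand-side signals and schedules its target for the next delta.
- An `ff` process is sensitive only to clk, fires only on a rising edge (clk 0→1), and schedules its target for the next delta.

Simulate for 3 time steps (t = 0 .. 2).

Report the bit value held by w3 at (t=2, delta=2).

0

[bits: clk,w0,w3,w7,w4,w1,w2,w8]
t=0: Δ0=00000111 Δ1=10000111 Δ2=10100110 Δ3=10101010 Δ4=10101110 | 4Δ
t=1: Δ0=10101110 Δ1=00101110 | 1Δ
t=2: Δ0=00101110 Δ1=10101110 Δ2=10001110 Δ3=10000110 Δ4=10000010 | 4Δ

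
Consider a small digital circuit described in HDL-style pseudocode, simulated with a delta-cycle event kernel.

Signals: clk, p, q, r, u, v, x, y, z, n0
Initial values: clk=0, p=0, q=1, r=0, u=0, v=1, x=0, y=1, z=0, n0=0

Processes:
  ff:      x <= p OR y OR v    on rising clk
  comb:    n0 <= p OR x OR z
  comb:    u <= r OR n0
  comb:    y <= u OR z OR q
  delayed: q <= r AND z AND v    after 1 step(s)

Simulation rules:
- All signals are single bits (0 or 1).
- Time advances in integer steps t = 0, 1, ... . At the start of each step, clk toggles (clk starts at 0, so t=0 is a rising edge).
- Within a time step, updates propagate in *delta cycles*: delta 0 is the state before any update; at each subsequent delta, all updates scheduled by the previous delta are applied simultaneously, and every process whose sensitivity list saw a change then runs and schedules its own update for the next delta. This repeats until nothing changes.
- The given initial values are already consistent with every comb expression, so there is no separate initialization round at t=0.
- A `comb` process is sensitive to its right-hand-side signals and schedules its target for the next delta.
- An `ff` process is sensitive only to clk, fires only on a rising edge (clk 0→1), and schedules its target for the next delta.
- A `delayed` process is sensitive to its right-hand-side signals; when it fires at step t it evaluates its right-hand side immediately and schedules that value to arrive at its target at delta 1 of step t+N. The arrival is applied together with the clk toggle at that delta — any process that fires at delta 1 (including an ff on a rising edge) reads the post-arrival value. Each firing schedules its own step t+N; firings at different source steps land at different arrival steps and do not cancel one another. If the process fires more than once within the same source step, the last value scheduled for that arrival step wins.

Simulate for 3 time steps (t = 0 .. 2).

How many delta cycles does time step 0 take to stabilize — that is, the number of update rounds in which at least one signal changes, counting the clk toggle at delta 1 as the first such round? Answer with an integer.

4

t=0 Δ0: v=1 p=0 n0=0 z=0 y=1 x=0 q=1 clk=0 r=0 u=0
  Δ1: clk:0→1
  Δ2: x:0→1
  Δ3: n0:0→1
  Δ4: u:0→1
  (4Δ to stable)
t=1 Δ0: v=1 p=0 n0=1 z=0 y=1 x=1 q=1 clk=1 r=0 u=1
  Δ1: clk:1→0
  (1Δ to stable)
t=2 Δ0: v=1 p=0 n0=1 z=0 y=1 x=1 q=1 clk=0 r=0 u=1
  Δ1: clk:0→1
  (1Δ to stable)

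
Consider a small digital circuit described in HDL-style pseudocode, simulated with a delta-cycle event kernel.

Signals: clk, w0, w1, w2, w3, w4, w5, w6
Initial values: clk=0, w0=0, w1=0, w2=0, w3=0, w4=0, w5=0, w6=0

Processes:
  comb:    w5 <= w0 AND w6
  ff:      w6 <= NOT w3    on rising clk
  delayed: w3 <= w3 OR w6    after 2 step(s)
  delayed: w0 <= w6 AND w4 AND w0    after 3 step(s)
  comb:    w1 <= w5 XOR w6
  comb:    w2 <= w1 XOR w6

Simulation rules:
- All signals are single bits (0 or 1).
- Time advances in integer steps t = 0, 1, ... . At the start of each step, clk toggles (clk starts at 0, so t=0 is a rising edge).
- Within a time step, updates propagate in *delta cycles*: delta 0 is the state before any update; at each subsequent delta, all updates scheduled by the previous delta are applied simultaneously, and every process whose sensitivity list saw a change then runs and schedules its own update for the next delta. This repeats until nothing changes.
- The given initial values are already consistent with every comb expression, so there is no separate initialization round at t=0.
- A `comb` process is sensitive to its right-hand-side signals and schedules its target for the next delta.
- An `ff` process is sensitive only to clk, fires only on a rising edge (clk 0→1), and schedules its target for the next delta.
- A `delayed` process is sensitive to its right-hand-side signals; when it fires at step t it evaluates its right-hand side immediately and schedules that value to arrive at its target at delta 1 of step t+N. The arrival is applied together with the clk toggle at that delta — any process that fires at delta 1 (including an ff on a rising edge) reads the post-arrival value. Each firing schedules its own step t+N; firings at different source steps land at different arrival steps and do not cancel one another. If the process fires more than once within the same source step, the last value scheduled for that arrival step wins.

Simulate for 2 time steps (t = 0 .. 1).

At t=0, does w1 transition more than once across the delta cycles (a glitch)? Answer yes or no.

no

[bits: w0,w5,w1,w3,clk,w4,w6,w2]
t=0: Δ0=00000000 Δ1=00001000 Δ2=00001010 Δ3=00101011 Δ4=00101010 | 4Δ
t=1: Δ0=00101010 Δ1=00100010 | 1Δ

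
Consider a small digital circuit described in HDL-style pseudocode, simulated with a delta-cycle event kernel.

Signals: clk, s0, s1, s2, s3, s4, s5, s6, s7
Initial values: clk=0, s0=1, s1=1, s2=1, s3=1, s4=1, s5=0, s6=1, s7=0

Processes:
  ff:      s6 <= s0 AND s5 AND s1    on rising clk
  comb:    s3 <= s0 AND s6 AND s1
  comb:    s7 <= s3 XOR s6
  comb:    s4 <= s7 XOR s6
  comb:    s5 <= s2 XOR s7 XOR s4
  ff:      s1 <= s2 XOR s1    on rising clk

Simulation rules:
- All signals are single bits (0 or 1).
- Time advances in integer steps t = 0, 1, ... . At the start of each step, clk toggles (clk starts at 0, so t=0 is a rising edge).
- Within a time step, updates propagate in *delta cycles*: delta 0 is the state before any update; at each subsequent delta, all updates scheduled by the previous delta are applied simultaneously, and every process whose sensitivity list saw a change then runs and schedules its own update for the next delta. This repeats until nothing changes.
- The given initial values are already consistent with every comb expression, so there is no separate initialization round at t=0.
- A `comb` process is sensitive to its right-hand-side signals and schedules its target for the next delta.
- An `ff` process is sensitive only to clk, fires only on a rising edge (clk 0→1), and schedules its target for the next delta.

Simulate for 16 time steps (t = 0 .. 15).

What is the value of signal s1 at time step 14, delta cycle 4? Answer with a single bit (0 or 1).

1

t0.Δ0 clk=0 s2=1 s5=0 s0=1 s1=1 s7=0 s6=1 s3=1 s4=1
t0.Δ1 clk=1 s2=1 s5=0 s0=1 s1=1 s7=0 s6=1 s3=1 s4=1
t0.Δ2 clk=1 s2=1 s5=0 s0=1 s1=0 s7=0 s6=0 s3=1 s4=1
t0.Δ3 clk=1 s2=1 s5=0 s0=1 s1=0 s7=1 s6=0 s3=0 s4=0
t0.Δ4 clk=1 s2=1 s5=0 s0=1 s1=0 s7=0 s6=0 s3=0 s4=1
t0.Δ5 clk=1 s2=1 s5=0 s0=1 s1=0 s7=0 s6=0 s3=0 s4=0
t0.Δ6 clk=1 s2=1 s5=1 s0=1 s1=0 s7=0 s6=0 s3=0 s4=0
t1.Δ0 clk=1 s2=1 s5=1 s0=1 s1=0 s7=0 s6=0 s3=0 s4=0
t1.Δ1 clk=0 s2=1 s5=1 s0=1 s1=0 s7=0 s6=0 s3=0 s4=0
t2.Δ0 clk=0 s2=1 s5=1 s0=1 s1=0 s7=0 s6=0 s3=0 s4=0
t2.Δ1 clk=1 s2=1 s5=1 s0=1 s1=0 s7=0 s6=0 s3=0 s4=0
t2.Δ2 clk=1 s2=1 s5=1 s0=1 s1=1 s7=0 s6=0 s3=0 s4=0
t3.Δ0 clk=1 s2=1 s5=1 s0=1 s1=1 s7=0 s6=0 s3=0 s4=0
t3.Δ1 clk=0 s2=1 s5=1 s0=1 s1=1 s7=0 s6=0 s3=0 s4=0
t4.Δ0 clk=0 s2=1 s5=1 s0=1 s1=1 s7=0 s6=0 s3=0 s4=0
t4.Δ1 clk=1 s2=1 s5=1 s0=1 s1=1 s7=0 s6=0 s3=0 s4=0
t4.Δ2 clk=1 s2=1 s5=1 s0=1 s1=0 s7=0 s6=1 s3=0 s4=0
t4.Δ3 clk=1 s2=1 s5=1 s0=1 s1=0 s7=1 s6=1 s3=0 s4=1
t4.Δ4 clk=1 s2=1 s5=1 s0=1 s1=0 s7=1 s6=1 s3=0 s4=0
t4.Δ5 clk=1 s2=1 s5=0 s0=1 s1=0 s7=1 s6=1 s3=0 s4=0
t5.Δ0 clk=1 s2=1 s5=0 s0=1 s1=0 s7=1 s6=1 s3=0 s4=0
t5.Δ1 clk=0 s2=1 s5=0 s0=1 s1=0 s7=1 s6=1 s3=0 s4=0
t6.Δ0 clk=0 s2=1 s5=0 s0=1 s1=0 s7=1 s6=1 s3=0 s4=0
t6.Δ1 clk=1 s2=1 s5=0 s0=1 s1=0 s7=1 s6=1 s3=0 s4=0
t6.Δ2 clk=1 s2=1 s5=0 s0=1 s1=1 s7=1 s6=0 s3=0 s4=0
t6.Δ3 clk=1 s2=1 s5=0 s0=1 s1=1 s7=0 s6=0 s3=0 s4=1
t6.Δ4 clk=1 s2=1 s5=0 s0=1 s1=1 s7=0 s6=0 s3=0 s4=0
t6.Δ5 clk=1 s2=1 s5=1 s0=1 s1=1 s7=0 s6=0 s3=0 s4=0
t7.Δ0 clk=1 s2=1 s5=1 s0=1 s1=1 s7=0 s6=0 s3=0 s4=0
t7.Δ1 clk=0 s2=1 s5=1 s0=1 s1=1 s7=0 s6=0 s3=0 s4=0
t8.Δ0 clk=0 s2=1 s5=1 s0=1 s1=1 s7=0 s6=0 s3=0 s4=0
t8.Δ1 clk=1 s2=1 s5=1 s0=1 s1=1 s7=0 s6=0 s3=0 s4=0
t8.Δ2 clk=1 s2=1 s5=1 s0=1 s1=0 s7=0 s6=1 s3=0 s4=0
t8.Δ3 clk=1 s2=1 s5=1 s0=1 s1=0 s7=1 s6=1 s3=0 s4=1
t8.Δ4 clk=1 s2=1 s5=1 s0=1 s1=0 s7=1 s6=1 s3=0 s4=0
t8.Δ5 clk=1 s2=1 s5=0 s0=1 s1=0 s7=1 s6=1 s3=0 s4=0
t9.Δ0 clk=1 s2=1 s5=0 s0=1 s1=0 s7=1 s6=1 s3=0 s4=0
t9.Δ1 clk=0 s2=1 s5=0 s0=1 s1=0 s7=1 s6=1 s3=0 s4=0
t10.Δ0 clk=0 s2=1 s5=0 s0=1 s1=0 s7=1 s6=1 s3=0 s4=0
t10.Δ1 clk=1 s2=1 s5=0 s0=1 s1=0 s7=1 s6=1 s3=0 s4=0
t10.Δ2 clk=1 s2=1 s5=0 s0=1 s1=1 s7=1 s6=0 s3=0 s4=0
t10.Δ3 clk=1 s2=1 s5=0 s0=1 s1=1 s7=0 s6=0 s3=0 s4=1
t10.Δ4 clk=1 s2=1 s5=0 s0=1 s1=1 s7=0 s6=0 s3=0 s4=0
t10.Δ5 clk=1 s2=1 s5=1 s0=1 s1=1 s7=0 s6=0 s3=0 s4=0
t11.Δ0 clk=1 s2=1 s5=1 s0=1 s1=1 s7=0 s6=0 s3=0 s4=0
t11.Δ1 clk=0 s2=1 s5=1 s0=1 s1=1 s7=0 s6=0 s3=0 s4=0
t12.Δ0 clk=0 s2=1 s5=1 s0=1 s1=1 s7=0 s6=0 s3=0 s4=0
t12.Δ1 clk=1 s2=1 s5=1 s0=1 s1=1 s7=0 s6=0 s3=0 s4=0
t12.Δ2 clk=1 s2=1 s5=1 s0=1 s1=0 s7=0 s6=1 s3=0 s4=0
t12.Δ3 clk=1 s2=1 s5=1 s0=1 s1=0 s7=1 s6=1 s3=0 s4=1
t12.Δ4 clk=1 s2=1 s5=1 s0=1 s1=0 s7=1 s6=1 s3=0 s4=0
t12.Δ5 clk=1 s2=1 s5=0 s0=1 s1=0 s7=1 s6=1 s3=0 s4=0
t13.Δ0 clk=1 s2=1 s5=0 s0=1 s1=0 s7=1 s6=1 s3=0 s4=0
t13.Δ1 clk=0 s2=1 s5=0 s0=1 s1=0 s7=1 s6=1 s3=0 s4=0
t14.Δ0 clk=0 s2=1 s5=0 s0=1 s1=0 s7=1 s6=1 s3=0 s4=0
t14.Δ1 clk=1 s2=1 s5=0 s0=1 s1=0 s7=1 s6=1 s3=0 s4=0
t14.Δ2 clk=1 s2=1 s5=0 s0=1 s1=1 s7=1 s6=0 s3=0 s4=0
t14.Δ3 clk=1 s2=1 s5=0 s0=1 s1=1 s7=0 s6=0 s3=0 s4=1
t14.Δ4 clk=1 s2=1 s5=0 s0=1 s1=1 s7=0 s6=0 s3=0 s4=0
t14.Δ5 clk=1 s2=1 s5=1 s0=1 s1=1 s7=0 s6=0 s3=0 s4=0
t15.Δ0 clk=1 s2=1 s5=1 s0=1 s1=1 s7=0 s6=0 s3=0 s4=0
t15.Δ1 clk=0 s2=1 s5=1 s0=1 s1=1 s7=0 s6=0 s3=0 s4=0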